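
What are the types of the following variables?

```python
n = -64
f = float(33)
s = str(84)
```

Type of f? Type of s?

f is float; s is str

float, str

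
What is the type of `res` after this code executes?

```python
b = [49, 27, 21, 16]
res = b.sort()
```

list.sort() returns None (sorts in place)

NoneType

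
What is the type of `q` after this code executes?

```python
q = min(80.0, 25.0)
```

min() of floats returns float

float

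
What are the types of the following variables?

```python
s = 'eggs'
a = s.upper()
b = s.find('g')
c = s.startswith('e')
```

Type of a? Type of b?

str.upper() returns str; str.find() returns int

str, int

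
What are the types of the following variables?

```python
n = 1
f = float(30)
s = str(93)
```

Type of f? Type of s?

f is float; s is str

float, str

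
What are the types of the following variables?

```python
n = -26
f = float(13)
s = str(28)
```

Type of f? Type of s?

f is float; s is str

float, str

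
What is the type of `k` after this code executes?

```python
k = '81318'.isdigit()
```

str.isdigit() returns bool

bool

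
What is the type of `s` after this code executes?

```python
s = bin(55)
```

bin() returns str representation

str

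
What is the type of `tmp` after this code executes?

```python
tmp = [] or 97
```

'or' returns first truthy value (97, which is int)

int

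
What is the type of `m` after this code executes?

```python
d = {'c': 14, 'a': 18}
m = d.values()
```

.values() returns a dict_values view object

dict_values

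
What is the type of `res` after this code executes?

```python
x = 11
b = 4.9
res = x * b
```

int * float returns float (11 * 4.9 = 53.9)

float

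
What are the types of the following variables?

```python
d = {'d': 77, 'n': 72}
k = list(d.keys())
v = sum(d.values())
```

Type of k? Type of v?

list(...) returns list; sum of int values returns int

list, int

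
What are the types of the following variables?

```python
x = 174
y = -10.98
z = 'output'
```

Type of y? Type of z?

y is float; z is str

float, str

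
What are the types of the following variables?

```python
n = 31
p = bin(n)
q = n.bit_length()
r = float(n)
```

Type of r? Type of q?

float() returns float; int.bit_length() returns int

float, int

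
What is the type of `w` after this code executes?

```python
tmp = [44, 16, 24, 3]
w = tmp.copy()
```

list.copy() returns list

list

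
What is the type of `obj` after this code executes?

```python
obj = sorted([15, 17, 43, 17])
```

sorted() always returns list

list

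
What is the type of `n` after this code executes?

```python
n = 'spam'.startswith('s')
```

str.startswith() returns bool

bool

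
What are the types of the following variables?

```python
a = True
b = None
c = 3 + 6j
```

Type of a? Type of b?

a is bool; b is NoneType

bool, NoneType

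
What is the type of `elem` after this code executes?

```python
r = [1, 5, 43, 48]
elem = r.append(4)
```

list.append() returns None (mutates in place)

NoneType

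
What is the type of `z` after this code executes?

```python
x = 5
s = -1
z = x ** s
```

int ** negative int returns float

float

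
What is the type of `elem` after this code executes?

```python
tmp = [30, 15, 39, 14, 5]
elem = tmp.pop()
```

list.pop() returns the popped element (int here)

int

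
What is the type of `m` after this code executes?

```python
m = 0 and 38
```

'and' returns the first falsy value (0, which is int)

int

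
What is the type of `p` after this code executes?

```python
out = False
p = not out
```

'not' always returns bool

bool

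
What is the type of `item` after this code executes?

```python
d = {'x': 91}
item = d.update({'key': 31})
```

dict.update() returns None

NoneType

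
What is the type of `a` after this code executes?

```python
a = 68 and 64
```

'and' returns the last value when all truthy (64, which is int)

int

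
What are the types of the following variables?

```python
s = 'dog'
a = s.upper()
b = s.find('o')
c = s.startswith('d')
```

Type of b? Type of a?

str.find() returns int; str.upper() returns str

int, str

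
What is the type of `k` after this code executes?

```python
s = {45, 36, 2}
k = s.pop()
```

Popping from a set of ints returns int

int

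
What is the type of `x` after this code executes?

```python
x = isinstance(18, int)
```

isinstance() returns bool

bool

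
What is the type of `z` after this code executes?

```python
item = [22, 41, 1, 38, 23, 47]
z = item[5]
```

Indexing a list of ints returns int (item[5] = 47)

int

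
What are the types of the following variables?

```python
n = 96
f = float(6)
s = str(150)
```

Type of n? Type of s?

n is int; s is str

int, str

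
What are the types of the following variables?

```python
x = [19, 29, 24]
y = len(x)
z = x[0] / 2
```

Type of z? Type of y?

int / int returns float; len() returns int

float, int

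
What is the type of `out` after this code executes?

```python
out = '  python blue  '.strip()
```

str.strip() returns str

str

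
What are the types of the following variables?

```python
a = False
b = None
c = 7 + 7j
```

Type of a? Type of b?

a is bool; b is NoneType

bool, NoneType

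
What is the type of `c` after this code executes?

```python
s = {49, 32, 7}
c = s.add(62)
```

set.add() returns None (mutates in place)

NoneType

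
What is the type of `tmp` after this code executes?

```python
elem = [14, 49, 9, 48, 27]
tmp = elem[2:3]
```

Slicing a list always returns a list

list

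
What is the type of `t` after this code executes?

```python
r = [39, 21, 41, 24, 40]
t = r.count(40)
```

list.count() returns int

int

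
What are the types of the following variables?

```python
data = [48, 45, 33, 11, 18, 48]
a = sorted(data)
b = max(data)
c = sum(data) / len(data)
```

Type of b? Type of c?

max of ints returns int; int / int returns float

int, float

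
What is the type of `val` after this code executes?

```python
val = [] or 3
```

'or' returns first truthy value (3, which is int)

int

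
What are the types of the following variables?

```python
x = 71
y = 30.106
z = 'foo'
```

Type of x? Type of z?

x is int; z is str

int, str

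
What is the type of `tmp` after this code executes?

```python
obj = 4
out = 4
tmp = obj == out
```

Equality comparison returns bool

bool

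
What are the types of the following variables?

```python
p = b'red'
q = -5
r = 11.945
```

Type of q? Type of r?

q is int; r is float

int, float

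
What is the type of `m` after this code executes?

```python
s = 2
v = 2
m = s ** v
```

int ** positive int returns int (2 ** 2 = 4)

int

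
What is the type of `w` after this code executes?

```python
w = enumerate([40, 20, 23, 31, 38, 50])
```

enumerate() returns an enumerate iterator object

enumerate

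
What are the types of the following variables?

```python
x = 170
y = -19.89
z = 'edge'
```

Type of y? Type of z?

y is float; z is str

float, str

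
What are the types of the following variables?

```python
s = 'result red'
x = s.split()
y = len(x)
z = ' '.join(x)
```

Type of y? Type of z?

len() returns int; str.join() returns str

int, str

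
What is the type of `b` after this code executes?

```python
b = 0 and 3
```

'and' returns the first falsy value (0, which is int)

int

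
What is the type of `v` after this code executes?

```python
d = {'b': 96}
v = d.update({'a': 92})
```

dict.update() returns None

NoneType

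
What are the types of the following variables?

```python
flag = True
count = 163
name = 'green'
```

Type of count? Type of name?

count is int; name is str

int, str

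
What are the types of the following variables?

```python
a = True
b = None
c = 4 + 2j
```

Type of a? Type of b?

a is bool; b is NoneType

bool, NoneType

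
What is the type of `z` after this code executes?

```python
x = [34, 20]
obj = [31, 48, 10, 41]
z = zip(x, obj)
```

zip() returns a zip iterator object

zip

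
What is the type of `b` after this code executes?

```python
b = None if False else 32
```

Ternary: condition is False, else branch (32) taken → int

int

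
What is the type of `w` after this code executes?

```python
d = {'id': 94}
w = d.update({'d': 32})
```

dict.update() returns None

NoneType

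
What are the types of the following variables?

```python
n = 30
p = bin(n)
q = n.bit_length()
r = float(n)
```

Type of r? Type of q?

float() returns float; int.bit_length() returns int

float, int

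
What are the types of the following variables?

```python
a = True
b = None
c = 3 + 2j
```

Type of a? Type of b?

a is bool; b is NoneType

bool, NoneType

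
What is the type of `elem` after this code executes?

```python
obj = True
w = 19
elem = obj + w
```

bool + int returns int (True is 1, so 1 + 19 = 20)

int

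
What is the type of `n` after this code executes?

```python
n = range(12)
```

range() returns a range object

range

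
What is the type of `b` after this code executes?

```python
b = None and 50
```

'and' returns first falsy value (None)

NoneType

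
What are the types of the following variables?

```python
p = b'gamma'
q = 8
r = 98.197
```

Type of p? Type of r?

p is bytes; r is float

bytes, float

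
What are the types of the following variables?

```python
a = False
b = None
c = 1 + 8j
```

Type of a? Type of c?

a is bool; c is complex

bool, complex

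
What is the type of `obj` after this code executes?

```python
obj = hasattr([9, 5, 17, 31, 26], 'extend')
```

hasattr() returns bool

bool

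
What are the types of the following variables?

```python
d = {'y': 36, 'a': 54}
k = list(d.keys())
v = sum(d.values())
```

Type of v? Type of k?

sum of int values returns int; list(...) returns list

int, list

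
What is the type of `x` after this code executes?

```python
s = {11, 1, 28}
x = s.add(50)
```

set.add() returns None (mutates in place)

NoneType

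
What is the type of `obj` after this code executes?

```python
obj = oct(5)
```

oct() returns str representation

str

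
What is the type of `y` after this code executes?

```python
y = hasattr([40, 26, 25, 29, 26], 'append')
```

hasattr() returns bool

bool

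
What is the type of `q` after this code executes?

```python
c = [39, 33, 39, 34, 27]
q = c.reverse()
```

list.reverse() returns None

NoneType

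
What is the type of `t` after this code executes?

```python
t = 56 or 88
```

'or' returns the first truthy value (56, which is int)

int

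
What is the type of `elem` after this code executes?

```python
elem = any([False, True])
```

any() returns bool

bool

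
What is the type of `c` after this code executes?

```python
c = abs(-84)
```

abs() of int returns int

int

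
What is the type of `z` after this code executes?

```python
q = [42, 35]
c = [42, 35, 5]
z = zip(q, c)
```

zip() returns a zip iterator object

zip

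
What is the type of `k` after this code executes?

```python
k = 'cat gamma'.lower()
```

str.lower() returns str

str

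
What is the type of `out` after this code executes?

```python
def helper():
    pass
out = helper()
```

A function with no return statement returns None

NoneType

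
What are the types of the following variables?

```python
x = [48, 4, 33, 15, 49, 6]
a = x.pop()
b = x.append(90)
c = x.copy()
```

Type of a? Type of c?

list.pop() returns the element (int); list.copy() returns list

int, list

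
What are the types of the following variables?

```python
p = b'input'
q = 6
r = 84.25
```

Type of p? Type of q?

p is bytes; q is int

bytes, int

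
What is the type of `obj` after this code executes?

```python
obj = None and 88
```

'and' returns first falsy value (None)

NoneType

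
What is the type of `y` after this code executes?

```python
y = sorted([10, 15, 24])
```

sorted() always returns list

list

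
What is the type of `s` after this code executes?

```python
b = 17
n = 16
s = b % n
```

int % int returns int (17 % 16 = 1)

int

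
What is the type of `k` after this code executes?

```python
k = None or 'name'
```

'or' with None returns the other value ('name', str)

str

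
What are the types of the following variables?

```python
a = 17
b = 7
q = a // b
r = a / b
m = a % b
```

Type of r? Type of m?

int / int returns float; int % int returns int

float, int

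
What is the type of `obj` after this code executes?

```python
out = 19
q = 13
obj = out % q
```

int % int returns int (19 % 13 = 6)

int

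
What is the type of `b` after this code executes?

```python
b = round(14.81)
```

round() with no ndigits arg returns int

int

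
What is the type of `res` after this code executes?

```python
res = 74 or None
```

'or' returns first truthy value (74, int)

int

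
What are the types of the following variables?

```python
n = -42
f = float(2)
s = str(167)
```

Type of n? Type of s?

n is int; s is str

int, str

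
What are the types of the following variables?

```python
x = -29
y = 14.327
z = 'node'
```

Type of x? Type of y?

x is int; y is float

int, float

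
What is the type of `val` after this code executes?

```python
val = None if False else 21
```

Ternary: condition is False, else branch (21) taken → int

int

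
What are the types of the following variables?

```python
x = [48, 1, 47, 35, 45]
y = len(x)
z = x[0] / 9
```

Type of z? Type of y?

int / int returns float; len() returns int

float, int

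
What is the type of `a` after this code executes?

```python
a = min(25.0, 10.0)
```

min() of floats returns float

float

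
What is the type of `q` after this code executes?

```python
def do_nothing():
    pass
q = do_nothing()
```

A function with no return statement returns None

NoneType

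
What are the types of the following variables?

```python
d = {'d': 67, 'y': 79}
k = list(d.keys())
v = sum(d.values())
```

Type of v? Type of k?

sum of int values returns int; list(...) returns list

int, list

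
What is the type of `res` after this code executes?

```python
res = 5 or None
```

'or' returns first truthy value (5, int)

int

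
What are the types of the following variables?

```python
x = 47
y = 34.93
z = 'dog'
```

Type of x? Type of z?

x is int; z is str

int, str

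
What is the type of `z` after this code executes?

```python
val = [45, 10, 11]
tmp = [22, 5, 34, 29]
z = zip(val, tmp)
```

zip() returns a zip iterator object

zip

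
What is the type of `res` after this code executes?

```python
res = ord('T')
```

ord() returns int (Unicode code point)

int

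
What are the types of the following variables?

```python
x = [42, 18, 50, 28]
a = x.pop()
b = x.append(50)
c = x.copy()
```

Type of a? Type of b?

list.pop() returns the element (int); list.append() returns None

int, NoneType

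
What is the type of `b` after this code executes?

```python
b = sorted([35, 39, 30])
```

sorted() always returns list

list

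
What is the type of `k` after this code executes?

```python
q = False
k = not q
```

'not' always returns bool

bool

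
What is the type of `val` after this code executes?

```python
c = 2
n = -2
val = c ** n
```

int ** negative int returns float

float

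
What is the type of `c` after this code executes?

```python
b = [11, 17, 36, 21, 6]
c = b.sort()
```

list.sort() returns None (sorts in place)

NoneType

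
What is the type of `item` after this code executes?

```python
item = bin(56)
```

bin() returns str representation

str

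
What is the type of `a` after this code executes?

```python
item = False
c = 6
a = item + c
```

bool + int returns int (False is 0, so 0 + 6 = 6)

int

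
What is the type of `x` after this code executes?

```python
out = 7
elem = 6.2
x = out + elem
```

int + float returns float (7 + 6.2 = 13.2)

float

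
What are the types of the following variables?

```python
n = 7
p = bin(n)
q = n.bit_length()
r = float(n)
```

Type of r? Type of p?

float() returns float; bin() returns str

float, str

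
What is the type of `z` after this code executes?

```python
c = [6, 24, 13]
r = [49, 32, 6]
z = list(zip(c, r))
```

list(zip(...)) returns a list of tuples

list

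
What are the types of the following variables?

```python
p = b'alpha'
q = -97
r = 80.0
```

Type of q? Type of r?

q is int; r is float

int, float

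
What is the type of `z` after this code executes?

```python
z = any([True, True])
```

any() returns bool

bool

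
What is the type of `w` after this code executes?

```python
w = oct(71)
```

oct() returns str representation

str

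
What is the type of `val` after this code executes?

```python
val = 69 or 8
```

'or' returns the first truthy value (69, which is int)

int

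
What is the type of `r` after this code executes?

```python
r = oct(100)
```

oct() returns str representation

str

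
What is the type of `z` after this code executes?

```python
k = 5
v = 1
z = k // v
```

int // int returns int (5 // 1 = 5)

int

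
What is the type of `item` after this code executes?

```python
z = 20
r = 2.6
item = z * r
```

int * float returns float (20 * 2.6 = 52.0)

float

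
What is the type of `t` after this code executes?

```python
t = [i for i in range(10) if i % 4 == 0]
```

A list comprehension [...] produces a list

list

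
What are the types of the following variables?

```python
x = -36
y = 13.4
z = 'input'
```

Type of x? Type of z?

x is int; z is str

int, str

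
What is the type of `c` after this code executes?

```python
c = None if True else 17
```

Ternary: condition is True, if branch (None) taken → NoneType

NoneType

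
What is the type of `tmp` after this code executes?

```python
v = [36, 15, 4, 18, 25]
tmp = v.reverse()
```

list.reverse() returns None

NoneType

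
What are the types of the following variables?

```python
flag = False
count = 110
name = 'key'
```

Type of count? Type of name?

count is int; name is str

int, str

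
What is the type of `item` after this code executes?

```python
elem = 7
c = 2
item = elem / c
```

int / int always returns float in Python 3 (7 / 2 = 3.5)

float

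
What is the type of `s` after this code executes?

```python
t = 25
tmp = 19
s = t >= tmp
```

Comparison operators return bool

bool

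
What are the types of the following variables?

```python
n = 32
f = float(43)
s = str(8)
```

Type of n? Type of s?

n is int; s is str

int, str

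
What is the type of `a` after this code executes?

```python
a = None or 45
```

'or' with None returns the other value (45, int)

int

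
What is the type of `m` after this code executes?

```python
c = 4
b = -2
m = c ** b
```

int ** negative int returns float

float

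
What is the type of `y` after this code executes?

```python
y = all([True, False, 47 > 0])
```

all() returns bool

bool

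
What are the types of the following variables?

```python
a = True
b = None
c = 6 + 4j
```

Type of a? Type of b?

a is bool; b is NoneType

bool, NoneType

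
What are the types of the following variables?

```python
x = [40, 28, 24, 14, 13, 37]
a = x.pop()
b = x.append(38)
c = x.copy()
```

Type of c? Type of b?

list.copy() returns list; list.append() returns None

list, NoneType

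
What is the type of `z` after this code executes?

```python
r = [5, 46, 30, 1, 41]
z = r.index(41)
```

list.index() returns int

int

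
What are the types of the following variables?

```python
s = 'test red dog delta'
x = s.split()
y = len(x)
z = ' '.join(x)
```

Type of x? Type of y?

str.split() returns list; len() returns int

list, int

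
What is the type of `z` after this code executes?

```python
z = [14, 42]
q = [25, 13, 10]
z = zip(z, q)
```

zip() returns a zip iterator object

zip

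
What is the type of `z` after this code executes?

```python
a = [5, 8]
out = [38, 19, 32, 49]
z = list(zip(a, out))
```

list(zip(...)) returns a list of tuples

list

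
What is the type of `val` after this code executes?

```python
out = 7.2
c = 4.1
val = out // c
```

float // float returns float (floor division preserves float type)

float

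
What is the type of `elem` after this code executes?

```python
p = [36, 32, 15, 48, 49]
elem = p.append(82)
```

list.append() returns None (mutates in place)

NoneType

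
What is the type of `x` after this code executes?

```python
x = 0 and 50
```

'and' returns the first falsy value (0, which is int)

int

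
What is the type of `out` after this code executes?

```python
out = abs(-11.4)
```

abs() of float returns float

float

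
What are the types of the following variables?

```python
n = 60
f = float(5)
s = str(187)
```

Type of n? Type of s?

n is int; s is str

int, str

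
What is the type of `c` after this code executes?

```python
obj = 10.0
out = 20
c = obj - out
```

float - int returns float (10.0 - 20 = -10.0)

float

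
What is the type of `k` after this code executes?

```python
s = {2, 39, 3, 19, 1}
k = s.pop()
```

Popping from a set of ints returns int

int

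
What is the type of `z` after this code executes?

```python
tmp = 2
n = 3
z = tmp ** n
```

int ** positive int returns int (2 ** 3 = 8)

int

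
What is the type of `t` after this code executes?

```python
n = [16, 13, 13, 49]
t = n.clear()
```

list.clear() returns None

NoneType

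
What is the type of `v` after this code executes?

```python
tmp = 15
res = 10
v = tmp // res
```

int // int returns int (15 // 10 = 1)

int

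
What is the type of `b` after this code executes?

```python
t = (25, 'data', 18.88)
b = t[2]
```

Index 2 of tuple is 18.88 which is float

float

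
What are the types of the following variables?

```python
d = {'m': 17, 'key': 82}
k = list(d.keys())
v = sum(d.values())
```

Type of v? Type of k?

sum of int values returns int; list(...) returns list

int, list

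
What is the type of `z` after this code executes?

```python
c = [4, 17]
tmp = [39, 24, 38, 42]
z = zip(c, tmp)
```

zip() returns a zip iterator object

zip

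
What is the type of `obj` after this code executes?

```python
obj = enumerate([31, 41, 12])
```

enumerate() returns an enumerate iterator object

enumerate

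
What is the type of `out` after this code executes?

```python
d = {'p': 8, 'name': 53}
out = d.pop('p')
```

dict.pop() returns the value (int)

int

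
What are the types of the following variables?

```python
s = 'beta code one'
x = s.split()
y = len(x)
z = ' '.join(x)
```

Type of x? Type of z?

str.split() returns list; str.join() returns str

list, str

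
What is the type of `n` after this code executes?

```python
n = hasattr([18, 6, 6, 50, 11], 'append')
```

hasattr() returns bool

bool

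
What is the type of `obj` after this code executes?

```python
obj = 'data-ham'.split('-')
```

str.split() returns list

list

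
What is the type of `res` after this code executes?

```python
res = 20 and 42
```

'and' returns the last value when all truthy (42, which is int)

int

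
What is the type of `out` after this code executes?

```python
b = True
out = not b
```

'not' always returns bool

bool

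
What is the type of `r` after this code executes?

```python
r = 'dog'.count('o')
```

str.count() returns int

int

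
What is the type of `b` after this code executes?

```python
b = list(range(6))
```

list(range(...)) returns list

list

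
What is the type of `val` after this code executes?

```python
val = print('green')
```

print() returns None

NoneType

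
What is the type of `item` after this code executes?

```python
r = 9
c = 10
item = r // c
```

int // int returns int (9 // 10 = 0)

int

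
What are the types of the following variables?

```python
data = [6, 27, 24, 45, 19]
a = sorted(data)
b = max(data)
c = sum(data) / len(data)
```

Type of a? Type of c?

sorted() returns list; int / int returns float

list, float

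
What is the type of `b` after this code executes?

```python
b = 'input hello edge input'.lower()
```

str.lower() returns str

str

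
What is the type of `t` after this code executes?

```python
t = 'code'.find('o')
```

str.find() returns int (index, or -1)

int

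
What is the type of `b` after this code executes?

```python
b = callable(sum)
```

callable() returns bool

bool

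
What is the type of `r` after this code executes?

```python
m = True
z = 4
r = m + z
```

bool + int returns int (True is 1, so 1 + 4 = 5)

int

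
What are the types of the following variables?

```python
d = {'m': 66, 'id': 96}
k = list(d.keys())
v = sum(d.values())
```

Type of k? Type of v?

list(...) returns list; sum of int values returns int

list, int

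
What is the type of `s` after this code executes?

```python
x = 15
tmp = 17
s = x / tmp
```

int / int always returns float in Python 3 (15 / 17 = 0.882353)

float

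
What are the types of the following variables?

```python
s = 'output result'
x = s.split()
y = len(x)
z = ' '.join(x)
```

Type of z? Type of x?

str.join() returns str; str.split() returns list

str, list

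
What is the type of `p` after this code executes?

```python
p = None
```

None has type NoneType

NoneType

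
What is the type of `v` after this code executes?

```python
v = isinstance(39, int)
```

isinstance() returns bool

bool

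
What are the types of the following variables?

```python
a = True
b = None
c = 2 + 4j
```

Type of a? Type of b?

a is bool; b is NoneType

bool, NoneType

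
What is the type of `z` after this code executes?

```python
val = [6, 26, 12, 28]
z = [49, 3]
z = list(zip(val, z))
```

list(zip(...)) returns a list of tuples

list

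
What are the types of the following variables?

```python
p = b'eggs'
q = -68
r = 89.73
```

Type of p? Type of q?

p is bytes; q is int

bytes, int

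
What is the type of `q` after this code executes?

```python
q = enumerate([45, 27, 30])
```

enumerate() returns an enumerate iterator object

enumerate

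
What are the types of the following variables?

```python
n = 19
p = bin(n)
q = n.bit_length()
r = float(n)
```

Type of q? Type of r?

int.bit_length() returns int; float() returns float

int, float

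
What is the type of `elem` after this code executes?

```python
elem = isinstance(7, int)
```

isinstance() returns bool

bool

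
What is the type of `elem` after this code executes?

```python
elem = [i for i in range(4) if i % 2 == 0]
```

A list comprehension [...] produces a list

list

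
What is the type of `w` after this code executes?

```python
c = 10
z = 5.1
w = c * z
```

int * float returns float (10 * 5.1 = 51.0)

float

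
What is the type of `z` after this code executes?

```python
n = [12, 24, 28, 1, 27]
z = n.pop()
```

list.pop() returns the popped element (int here)

int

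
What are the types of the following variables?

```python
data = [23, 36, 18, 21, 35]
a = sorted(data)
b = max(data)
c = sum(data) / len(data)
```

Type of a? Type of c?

sorted() returns list; int / int returns float

list, float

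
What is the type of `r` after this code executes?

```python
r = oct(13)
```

oct() returns str representation

str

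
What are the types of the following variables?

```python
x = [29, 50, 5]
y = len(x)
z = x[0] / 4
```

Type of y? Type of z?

len() returns int; int / int returns float

int, float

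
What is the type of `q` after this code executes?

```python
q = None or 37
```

'or' with None returns the other value (37, int)

int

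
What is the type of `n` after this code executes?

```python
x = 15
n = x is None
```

'is' comparison returns bool

bool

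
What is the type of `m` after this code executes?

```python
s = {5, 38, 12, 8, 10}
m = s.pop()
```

Popping from a set of ints returns int

int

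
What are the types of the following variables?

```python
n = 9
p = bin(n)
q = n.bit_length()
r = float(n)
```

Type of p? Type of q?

bin() returns str; int.bit_length() returns int

str, int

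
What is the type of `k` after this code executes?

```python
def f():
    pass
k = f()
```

A function with no return statement returns None

NoneType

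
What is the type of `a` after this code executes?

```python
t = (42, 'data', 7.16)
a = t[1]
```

Index 1 of tuple is 'data' which is str

str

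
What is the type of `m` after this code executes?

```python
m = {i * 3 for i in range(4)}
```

A set comprehension {expr for x in iterable} produces a set

set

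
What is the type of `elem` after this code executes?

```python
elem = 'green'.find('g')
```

str.find() returns int (index, or -1)

int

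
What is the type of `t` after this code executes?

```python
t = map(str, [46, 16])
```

map() returns a map iterator object

map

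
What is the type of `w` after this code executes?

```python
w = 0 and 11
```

'and' returns the first falsy value (0, which is int)

int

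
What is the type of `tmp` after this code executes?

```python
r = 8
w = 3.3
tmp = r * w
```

int * float returns float (8 * 3.3 = 26.4)

float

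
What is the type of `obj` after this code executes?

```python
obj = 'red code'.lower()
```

str.lower() returns str

str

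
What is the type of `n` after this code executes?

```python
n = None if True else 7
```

Ternary: condition is True, if branch (None) taken → NoneType

NoneType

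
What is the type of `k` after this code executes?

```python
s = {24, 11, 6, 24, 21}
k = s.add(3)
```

set.add() returns None (mutates in place)

NoneType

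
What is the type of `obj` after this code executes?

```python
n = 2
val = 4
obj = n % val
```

int % int returns int (2 % 4 = 2)

int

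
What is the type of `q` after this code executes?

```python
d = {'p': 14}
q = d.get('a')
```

dict.get() returns None when key 'a' is not found and no default given

NoneType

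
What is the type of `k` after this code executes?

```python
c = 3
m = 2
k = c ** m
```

int ** positive int returns int (3 ** 2 = 9)

int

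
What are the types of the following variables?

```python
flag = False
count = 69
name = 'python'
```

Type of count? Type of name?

count is int; name is str

int, str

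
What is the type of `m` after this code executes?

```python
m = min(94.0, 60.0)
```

min() of floats returns float

float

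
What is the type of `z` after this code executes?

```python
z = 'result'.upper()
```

str.upper() returns str

str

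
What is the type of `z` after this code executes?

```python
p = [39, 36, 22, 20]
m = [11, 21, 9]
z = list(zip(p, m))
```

list(zip(...)) returns a list of tuples

list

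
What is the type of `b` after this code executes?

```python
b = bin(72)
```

bin() returns str representation

str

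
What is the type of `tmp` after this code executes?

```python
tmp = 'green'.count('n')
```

str.count() returns int

int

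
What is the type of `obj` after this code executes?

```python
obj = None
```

None has type NoneType

NoneType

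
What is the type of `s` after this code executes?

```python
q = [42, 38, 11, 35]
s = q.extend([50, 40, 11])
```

list.extend() returns None

NoneType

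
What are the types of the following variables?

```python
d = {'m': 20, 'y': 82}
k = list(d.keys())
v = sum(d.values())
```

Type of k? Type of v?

list(...) returns list; sum of int values returns int

list, int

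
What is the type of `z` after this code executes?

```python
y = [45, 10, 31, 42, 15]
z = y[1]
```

Indexing a list of ints returns int (y[1] = 10)

int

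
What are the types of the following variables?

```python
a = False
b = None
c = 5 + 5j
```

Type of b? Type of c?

b is NoneType; c is complex

NoneType, complex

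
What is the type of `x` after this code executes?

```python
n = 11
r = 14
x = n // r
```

int // int returns int (11 // 14 = 0)

int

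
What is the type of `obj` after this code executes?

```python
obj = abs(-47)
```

abs() of int returns int

int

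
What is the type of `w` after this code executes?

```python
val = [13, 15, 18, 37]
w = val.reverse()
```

list.reverse() returns None

NoneType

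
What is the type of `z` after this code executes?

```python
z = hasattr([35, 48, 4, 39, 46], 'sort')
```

hasattr() returns bool

bool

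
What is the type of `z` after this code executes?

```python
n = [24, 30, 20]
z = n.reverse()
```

list.reverse() returns None

NoneType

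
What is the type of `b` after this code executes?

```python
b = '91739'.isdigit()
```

str.isdigit() returns bool

bool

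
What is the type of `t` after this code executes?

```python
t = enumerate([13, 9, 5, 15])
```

enumerate() returns an enumerate iterator object

enumerate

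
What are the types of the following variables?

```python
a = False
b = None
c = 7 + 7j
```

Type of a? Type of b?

a is bool; b is NoneType

bool, NoneType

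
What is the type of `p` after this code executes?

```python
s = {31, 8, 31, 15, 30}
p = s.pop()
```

Popping from a set of ints returns int

int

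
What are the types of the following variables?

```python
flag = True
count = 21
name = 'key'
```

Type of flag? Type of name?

flag is bool; name is str

bool, str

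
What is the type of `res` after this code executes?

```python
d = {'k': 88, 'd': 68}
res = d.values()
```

.values() returns a dict_values view object

dict_values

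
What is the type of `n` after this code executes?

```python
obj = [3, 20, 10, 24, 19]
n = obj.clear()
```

list.clear() returns None

NoneType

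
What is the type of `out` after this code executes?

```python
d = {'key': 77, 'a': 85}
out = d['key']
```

Accessing dict[str, int] with key 'key' returns int value 77

int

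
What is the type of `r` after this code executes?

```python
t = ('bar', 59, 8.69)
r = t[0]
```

Index 0 of tuple is 'bar' which is str

str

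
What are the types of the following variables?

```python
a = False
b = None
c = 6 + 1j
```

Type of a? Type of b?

a is bool; b is NoneType

bool, NoneType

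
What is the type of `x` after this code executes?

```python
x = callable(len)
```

callable() returns bool

bool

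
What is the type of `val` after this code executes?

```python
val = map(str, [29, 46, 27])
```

map() returns a map iterator object

map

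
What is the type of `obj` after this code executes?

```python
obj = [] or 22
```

'or' returns first truthy value (22, which is int)

int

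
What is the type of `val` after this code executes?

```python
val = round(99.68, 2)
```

round() with ndigits arg returns float

float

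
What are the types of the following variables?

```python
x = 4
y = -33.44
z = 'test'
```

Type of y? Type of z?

y is float; z is str

float, str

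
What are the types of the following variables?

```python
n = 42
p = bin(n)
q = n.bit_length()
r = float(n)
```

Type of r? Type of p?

float() returns float; bin() returns str

float, str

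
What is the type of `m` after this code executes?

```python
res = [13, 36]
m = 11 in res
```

'in' operator returns bool

bool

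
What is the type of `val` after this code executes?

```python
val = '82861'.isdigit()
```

str.isdigit() returns bool

bool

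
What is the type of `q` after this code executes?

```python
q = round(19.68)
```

round() with no ndigits arg returns int

int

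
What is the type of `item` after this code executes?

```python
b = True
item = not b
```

'not' always returns bool

bool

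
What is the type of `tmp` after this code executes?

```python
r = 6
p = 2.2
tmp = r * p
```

int * float returns float (6 * 2.2 = 13.2)

float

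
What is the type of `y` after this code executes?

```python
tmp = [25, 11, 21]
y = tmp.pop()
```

list.pop() returns the popped element (int here)

int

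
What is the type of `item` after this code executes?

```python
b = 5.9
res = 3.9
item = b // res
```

float // float returns float (floor division preserves float type)

float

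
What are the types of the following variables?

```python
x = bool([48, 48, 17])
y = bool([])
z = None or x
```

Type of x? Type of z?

bool() returns bool; None or <bool> returns the bool

bool, bool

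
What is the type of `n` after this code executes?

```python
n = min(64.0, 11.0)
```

min() of floats returns float

float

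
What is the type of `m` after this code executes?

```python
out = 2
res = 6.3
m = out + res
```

int + float returns float (2 + 6.3 = 8.3)

float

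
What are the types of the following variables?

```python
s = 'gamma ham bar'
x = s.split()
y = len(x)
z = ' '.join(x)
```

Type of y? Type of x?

len() returns int; str.split() returns list

int, list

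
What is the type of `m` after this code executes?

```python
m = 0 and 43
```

'and' returns the first falsy value (0, which is int)

int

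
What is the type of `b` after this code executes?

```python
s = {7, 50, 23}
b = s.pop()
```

Popping from a set of ints returns int

int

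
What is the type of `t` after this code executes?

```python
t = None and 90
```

'and' returns first falsy value (None)

NoneType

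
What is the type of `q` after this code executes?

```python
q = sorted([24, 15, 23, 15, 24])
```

sorted() always returns list

list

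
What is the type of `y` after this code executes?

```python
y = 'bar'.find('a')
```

str.find() returns int (index, or -1)

int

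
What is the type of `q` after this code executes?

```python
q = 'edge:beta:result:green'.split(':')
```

str.split() returns list

list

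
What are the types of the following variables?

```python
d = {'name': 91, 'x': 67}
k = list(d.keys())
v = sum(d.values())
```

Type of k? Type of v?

list(...) returns list; sum of int values returns int

list, int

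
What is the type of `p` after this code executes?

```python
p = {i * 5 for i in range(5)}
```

A set comprehension {expr for x in iterable} produces a set

set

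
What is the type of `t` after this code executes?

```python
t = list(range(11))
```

list(range(...)) returns list

list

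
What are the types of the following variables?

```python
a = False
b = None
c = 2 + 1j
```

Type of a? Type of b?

a is bool; b is NoneType

bool, NoneType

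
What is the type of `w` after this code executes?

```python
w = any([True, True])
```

any() returns bool

bool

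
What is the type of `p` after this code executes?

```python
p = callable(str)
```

callable() returns bool

bool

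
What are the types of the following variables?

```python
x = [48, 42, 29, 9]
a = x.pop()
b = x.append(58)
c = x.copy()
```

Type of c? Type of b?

list.copy() returns list; list.append() returns None

list, NoneType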